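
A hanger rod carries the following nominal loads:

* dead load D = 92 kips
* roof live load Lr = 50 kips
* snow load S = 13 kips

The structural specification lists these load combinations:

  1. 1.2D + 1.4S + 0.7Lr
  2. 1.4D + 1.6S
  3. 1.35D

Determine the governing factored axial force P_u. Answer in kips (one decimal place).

163.6 kips

1. 1.2(92) + 1.4(13) + 0.7(50) = 163.6
2. 1.4(92) + 1.6(13) = 149.6
3. 1.35(92) = 124.2
Combination 1 governs: P_u = 163.6 kips.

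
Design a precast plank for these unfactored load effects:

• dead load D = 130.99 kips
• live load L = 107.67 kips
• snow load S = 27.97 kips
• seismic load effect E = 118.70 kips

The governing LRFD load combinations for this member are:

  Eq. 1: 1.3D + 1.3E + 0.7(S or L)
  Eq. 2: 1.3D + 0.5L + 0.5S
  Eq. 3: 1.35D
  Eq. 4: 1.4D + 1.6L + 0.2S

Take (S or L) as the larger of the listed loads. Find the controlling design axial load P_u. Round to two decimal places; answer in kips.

(S or L) → L = 107.67 kips.
Eq. 1: 1.3(130.99) + 1.3(118.70) + 0.7(107.67) = 399.97
Eq. 2: 1.3(130.99) + 0.5(107.67) + 0.5(27.97) = 238.11
Eq. 3: 1.35(130.99) = 176.84
Eq. 4: 1.4(130.99) + 1.6(107.67) + 0.2(27.97) = 361.25
Maximum is from combination 1.

399.97 kips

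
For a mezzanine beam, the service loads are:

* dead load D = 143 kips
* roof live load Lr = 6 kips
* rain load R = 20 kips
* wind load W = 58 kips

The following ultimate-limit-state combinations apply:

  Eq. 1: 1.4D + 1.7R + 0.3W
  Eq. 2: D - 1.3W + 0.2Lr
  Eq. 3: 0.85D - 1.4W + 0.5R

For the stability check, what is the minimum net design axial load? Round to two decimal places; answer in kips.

Eq. 1: 1.4(143) + 1.7(20) + 0.3(58) = 200.20 + 34.00 + 17.40 = 251.60
Eq. 2: 1.0(143) - 1.3(58) + 0.2(6) = 143.00 - 75.40 + 1.20 = 68.80
Eq. 3: 0.85(143) - 1.4(58) + 0.5(20) = 121.55 - 81.20 + 10.00 = 50.35
Combination 3 gives the minimum: 50.35 kips.

50.35 kips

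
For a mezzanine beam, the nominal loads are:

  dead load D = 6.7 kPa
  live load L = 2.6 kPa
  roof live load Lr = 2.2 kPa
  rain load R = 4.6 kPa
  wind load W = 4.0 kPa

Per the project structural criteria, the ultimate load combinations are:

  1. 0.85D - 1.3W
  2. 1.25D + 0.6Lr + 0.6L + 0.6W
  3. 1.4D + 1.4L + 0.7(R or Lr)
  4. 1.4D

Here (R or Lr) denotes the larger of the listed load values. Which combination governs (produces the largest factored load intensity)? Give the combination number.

(R or Lr) → R = 4.6 kPa.
1. 0.85(6.7) - 1.3(4.0) = 5.70 - 5.20 = 0.50
2. 1.25(6.7) + 0.6(2.2) + 0.6(2.6) + 0.6(4.0) = 8.38 + 1.32 + 1.56 + 2.40 = 13.66
3. 1.4(6.7) + 1.4(2.6) + 0.7(4.6) = 9.38 + 3.64 + 3.22 = 16.24
4. 1.4(6.7) = 9.38
The largest value is 16.24 kPa from combination 3.

Combination 3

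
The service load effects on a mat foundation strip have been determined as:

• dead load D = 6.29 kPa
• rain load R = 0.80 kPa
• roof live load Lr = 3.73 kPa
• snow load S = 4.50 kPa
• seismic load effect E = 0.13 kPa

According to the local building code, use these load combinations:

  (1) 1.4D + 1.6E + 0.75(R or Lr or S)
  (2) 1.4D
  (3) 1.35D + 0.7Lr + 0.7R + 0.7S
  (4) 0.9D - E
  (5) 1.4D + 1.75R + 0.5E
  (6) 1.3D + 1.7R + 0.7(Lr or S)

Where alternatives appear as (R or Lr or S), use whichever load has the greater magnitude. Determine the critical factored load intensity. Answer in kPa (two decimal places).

(R or Lr or S) → S = 4.50 kPa; (Lr or S) → S = 4.50 kPa.
(1) 1.4(6.29) + 1.6(0.13) + 0.75(4.50) = 12.39
(2) 1.4(6.29) = 8.81
(3) 1.35(6.29) + 0.7(3.73) + 0.7(0.80) + 0.7(4.50) = 8.49 + 2.61 + 0.56 + 3.15 = 14.81
(4) 0.9(6.29) - 1.0(0.13) = 5.66 - 0.13 = 5.53
(5) 1.4(6.29) + 1.75(0.80) + 0.5(0.13) = 10.27
(6) 1.3(6.29) + 1.7(0.80) + 0.7(4.50) = 8.18 + 1.36 + 3.15 = 12.69
Maximum is from combination 3.

14.81 kPa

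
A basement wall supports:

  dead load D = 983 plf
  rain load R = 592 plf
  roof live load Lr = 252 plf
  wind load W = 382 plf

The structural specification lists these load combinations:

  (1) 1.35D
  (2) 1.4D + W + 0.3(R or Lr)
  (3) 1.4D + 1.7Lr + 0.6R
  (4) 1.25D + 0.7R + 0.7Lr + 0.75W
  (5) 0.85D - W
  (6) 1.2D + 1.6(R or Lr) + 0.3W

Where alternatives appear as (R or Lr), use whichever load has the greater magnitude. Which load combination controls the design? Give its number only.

Combination 6

(R or Lr) → R = 592 plf.
(1) 1.35(983) = 1327.1
(2) 1.4(983) + 1.0(382) + 0.3(592) = 1376.2 + 382.0 + 177.6 = 1935.8
(3) 1.4(983) + 1.7(252) + 0.6(592) = 1376.2 + 428.4 + 355.2 = 2159.8
(4) 1.25(983) + 0.7(592) + 0.7(252) + 0.75(382) = 1228.8 + 414.4 + 176.4 + 286.5 = 2106.1
(5) 0.85(983) - 1.0(382) = 835.6 - 382.0 = 453.6
(6) 1.2(983) + 1.6(592) + 0.3(382) = 1179.6 + 947.2 + 114.6 = 2241.4
The largest value is 2241.4 plf from combination 6.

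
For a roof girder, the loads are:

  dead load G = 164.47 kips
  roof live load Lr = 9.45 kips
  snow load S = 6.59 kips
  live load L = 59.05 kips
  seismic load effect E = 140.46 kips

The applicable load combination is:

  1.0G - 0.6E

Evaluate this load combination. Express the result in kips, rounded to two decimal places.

1.0(164.47) - 0.6(140.46) = 164.47 - 84.28 = 80.19
P_u = 80.19 kips.

80.19 kips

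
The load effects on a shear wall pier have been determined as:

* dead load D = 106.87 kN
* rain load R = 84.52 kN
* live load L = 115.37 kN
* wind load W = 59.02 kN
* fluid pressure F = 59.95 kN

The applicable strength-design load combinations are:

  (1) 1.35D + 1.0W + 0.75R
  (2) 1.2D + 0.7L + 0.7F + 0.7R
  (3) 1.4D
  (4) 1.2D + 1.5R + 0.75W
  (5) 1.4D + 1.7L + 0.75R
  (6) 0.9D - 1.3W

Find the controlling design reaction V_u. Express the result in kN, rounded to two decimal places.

409.14 kN

(1) 1.35(106.87) + 1.0(59.02) + 0.75(84.52) = 144.27 + 59.02 + 63.39 = 266.68
(2) 1.2(106.87) + 0.7(115.37) + 0.7(59.95) + 0.7(84.52) = 128.24 + 80.76 + 41.97 + 59.16 = 310.13
(3) 1.4(106.87) = 149.62
(4) 1.2(106.87) + 1.5(84.52) + 0.75(59.02) = 128.24 + 126.78 + 44.27 = 299.29
(5) 1.4(106.87) + 1.7(115.37) + 0.75(84.52) = 149.62 + 196.13 + 63.39 = 409.14
(6) 0.9(106.87) - 1.3(59.02) = 19.46
Maximum is from combination 5.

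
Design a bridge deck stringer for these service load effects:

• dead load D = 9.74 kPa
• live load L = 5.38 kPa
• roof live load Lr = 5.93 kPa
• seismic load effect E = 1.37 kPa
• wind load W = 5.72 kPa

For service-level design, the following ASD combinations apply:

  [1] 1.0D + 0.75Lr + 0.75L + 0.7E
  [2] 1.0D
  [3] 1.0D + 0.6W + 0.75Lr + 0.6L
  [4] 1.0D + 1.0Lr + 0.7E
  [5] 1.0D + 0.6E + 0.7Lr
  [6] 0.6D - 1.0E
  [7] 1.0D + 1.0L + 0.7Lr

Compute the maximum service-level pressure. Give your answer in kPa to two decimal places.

[1] 1.0(9.74) + 0.75(5.93) + 0.75(5.38) + 0.7(1.37) = 19.18
[2] 1.0(9.74) = 9.74
[3] 1.0(9.74) + 0.6(5.72) + 0.75(5.93) + 0.6(5.38) = 20.85
[4] 1.0(9.74) + 1.0(5.93) + 0.7(1.37) = 16.63
[5] 1.0(9.74) + 0.6(1.37) + 0.7(5.93) = 14.71
[6] 0.6(9.74) - 1.0(1.37) = 4.47
[7] 1.0(9.74) + 1.0(5.38) + 0.7(5.93) = 19.27
Combination 3 governs: p = 20.85 kPa.

20.85 kPa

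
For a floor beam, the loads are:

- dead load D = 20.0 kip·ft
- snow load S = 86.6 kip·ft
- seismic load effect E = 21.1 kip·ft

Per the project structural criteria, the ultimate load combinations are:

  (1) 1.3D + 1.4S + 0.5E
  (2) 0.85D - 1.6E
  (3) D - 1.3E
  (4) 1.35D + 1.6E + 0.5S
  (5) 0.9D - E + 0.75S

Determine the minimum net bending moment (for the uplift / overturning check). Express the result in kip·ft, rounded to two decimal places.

(1) 1.3(20.0) + 1.4(86.6) + 0.5(21.1) = 26.00 + 121.24 + 10.55 = 157.79
(2) 0.85(20.0) - 1.6(21.1) = 17.00 - 33.76 = -16.76
(3) 1.0(20.0) - 1.3(21.1) = 20.00 - 27.43 = -7.43
(4) 1.35(20.0) + 1.6(21.1) + 0.5(86.6) = 27.00 + 33.76 + 43.30 = 104.06
(5) 0.9(20.0) - 1.0(21.1) + 0.75(86.6) = 18.00 - 21.10 + 64.95 = 61.85
Combination 2 gives the minimum: -16.76 kip·ft.

-16.76 kip·ft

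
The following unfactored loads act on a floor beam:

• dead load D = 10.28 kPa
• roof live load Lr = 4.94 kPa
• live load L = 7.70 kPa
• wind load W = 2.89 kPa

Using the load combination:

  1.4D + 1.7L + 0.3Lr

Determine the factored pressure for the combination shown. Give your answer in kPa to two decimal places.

28.96 kPa

1.4(10.28) + 1.7(7.70) + 0.3(4.94) = 28.96
p_u = 28.96 kPa.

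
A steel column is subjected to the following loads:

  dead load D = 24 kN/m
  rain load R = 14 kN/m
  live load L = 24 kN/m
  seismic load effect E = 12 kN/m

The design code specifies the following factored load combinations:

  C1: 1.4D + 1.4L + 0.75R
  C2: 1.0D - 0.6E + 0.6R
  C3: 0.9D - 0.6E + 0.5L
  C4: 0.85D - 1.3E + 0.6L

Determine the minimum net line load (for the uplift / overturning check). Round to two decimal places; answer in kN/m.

C1: 1.4(24) + 1.4(24) + 0.75(14) = 77.70
C2: 1.0(24) - 0.6(12) + 0.6(14) = 25.20
C3: 0.9(24) - 0.6(12) + 0.5(24) = 26.40
C4: 0.85(24) - 1.3(12) + 0.6(24) = 19.20
Combination 4 gives the minimum: 19.20 kN/m.

19.20 kN/m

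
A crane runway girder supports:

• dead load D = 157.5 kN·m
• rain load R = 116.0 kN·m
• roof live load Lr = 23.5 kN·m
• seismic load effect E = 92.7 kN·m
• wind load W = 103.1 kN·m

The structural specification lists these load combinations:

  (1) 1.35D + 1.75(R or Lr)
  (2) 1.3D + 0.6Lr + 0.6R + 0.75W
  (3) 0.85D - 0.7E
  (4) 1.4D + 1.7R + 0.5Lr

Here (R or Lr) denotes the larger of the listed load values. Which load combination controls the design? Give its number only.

Combination 4

(R or Lr) → R = 116.0 kN·m.
(1) 1.35(157.5) + 1.75(116.0) = 212.6 + 203.0 = 415.6
(2) 1.3(157.5) + 0.6(23.5) + 0.6(116.0) + 0.75(103.1) = 204.8 + 14.1 + 69.6 + 77.3 = 365.8
(3) 0.85(157.5) - 0.7(92.7) = 133.9 - 64.9 = 69.0
(4) 1.4(157.5) + 1.7(116.0) + 0.5(23.5) = 220.5 + 197.2 + 11.8 = 429.5
The largest value is 429.5 kN·m from combination 4.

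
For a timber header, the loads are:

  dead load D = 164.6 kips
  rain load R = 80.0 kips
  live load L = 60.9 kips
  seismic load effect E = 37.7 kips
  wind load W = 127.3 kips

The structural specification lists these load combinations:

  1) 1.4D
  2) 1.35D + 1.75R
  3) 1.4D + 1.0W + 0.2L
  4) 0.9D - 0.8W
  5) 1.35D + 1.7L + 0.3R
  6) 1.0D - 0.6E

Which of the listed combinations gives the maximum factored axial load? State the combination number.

1) 1.4(164.6) = 230.44
2) 1.35(164.6) + 1.75(80.0) = 362.21
3) 1.4(164.6) + 1.0(127.3) + 0.2(60.9) = 369.92
4) 0.9(164.6) - 0.8(127.3) = 46.30
5) 1.35(164.6) + 1.7(60.9) + 0.3(80.0) = 349.74
6) 1.0(164.6) - 0.6(37.7) = 141.98
The largest value is 369.92 kips from combination 3.

Combination 3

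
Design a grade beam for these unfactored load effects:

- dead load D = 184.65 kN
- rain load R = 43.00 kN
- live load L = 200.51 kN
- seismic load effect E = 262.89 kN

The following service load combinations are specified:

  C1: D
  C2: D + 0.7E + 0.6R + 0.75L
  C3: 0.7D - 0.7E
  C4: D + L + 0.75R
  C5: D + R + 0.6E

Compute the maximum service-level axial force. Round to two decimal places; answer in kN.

544.86 kN

C1: 1.0(184.65) = 184.65
C2: 1.0(184.65) + 0.7(262.89) + 0.6(43.00) + 0.75(200.51) = 544.86
C3: 0.7(184.65) - 0.7(262.89) = -54.77
C4: 1.0(184.65) + 1.0(200.51) + 0.75(43.00) = 184.65 + 200.51 + 32.25 = 417.41
C5: 1.0(184.65) + 1.0(43.00) + 0.6(262.89) = 184.65 + 43.00 + 157.73 = 385.38
The controlling combination is 2, giving 544.86 kN.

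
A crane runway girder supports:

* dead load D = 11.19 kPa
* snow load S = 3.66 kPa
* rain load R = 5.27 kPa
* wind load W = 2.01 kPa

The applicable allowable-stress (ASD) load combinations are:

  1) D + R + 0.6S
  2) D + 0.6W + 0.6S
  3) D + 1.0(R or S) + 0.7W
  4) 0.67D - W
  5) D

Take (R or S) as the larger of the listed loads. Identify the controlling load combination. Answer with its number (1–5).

Combination 1

(R or S) → R = 5.27 kPa.
1) 1.0(11.19) + 1.0(5.27) + 0.6(3.66) = 11.19 + 5.27 + 2.20 = 18.66
2) 1.0(11.19) + 0.6(2.01) + 0.6(3.66) = 14.59
3) 1.0(11.19) + 1.0(5.27) + 0.7(2.01) = 11.19 + 5.27 + 1.41 = 17.87
4) 0.67(11.19) - 1.0(2.01) = 7.50 - 2.01 = 5.49
5) 1.0(11.19) = 11.19
The largest value is 18.66 kPa from combination 1.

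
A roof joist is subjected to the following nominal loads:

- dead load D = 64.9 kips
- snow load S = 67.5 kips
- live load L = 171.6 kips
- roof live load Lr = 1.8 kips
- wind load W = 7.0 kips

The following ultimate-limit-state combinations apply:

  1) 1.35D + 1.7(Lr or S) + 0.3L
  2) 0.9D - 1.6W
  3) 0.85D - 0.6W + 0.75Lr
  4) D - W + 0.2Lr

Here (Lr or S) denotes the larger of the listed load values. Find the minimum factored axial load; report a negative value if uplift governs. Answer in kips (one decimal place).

(Lr or S) → S = 67.5 kips.
1) 1.35(64.9) + 1.7(67.5) + 0.3(171.6) = 253.8
2) 0.9(64.9) - 1.6(7.0) = 58.4 - 11.2 = 47.2
3) 0.85(64.9) - 0.6(7.0) + 0.75(1.8) = 52.3
4) 1.0(64.9) - 1.0(7.0) + 0.2(1.8) = 64.9 - 7.0 + 0.4 = 58.3
Combination 2 gives the minimum: 47.2 kips.

47.2 kips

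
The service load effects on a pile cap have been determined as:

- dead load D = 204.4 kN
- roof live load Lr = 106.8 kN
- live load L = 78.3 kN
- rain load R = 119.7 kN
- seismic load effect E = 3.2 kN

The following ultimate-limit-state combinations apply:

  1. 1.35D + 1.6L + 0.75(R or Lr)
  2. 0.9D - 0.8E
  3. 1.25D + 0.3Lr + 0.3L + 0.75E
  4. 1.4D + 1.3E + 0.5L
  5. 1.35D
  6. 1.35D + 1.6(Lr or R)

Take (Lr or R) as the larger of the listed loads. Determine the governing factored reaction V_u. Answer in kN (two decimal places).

491.00 kN

(R or Lr) → R = 119.7 kN; (Lr or R) → R = 119.7 kN.
1. 1.35(204.4) + 1.6(78.3) + 0.75(119.7) = 275.94 + 125.28 + 89.78 = 491.00
2. 0.9(204.4) - 0.8(3.2) = 183.96 - 2.56 = 181.40
3. 1.25(204.4) + 0.3(106.8) + 0.3(78.3) + 0.75(3.2) = 255.50 + 32.04 + 23.49 + 2.40 = 313.43
4. 1.4(204.4) + 1.3(3.2) + 0.5(78.3) = 286.16 + 4.16 + 39.15 = 329.47
5. 1.35(204.4) = 275.94
6. 1.35(204.4) + 1.6(119.7) = 275.94 + 191.52 = 467.46
Combination 1 governs: V_u = 491.00 kN.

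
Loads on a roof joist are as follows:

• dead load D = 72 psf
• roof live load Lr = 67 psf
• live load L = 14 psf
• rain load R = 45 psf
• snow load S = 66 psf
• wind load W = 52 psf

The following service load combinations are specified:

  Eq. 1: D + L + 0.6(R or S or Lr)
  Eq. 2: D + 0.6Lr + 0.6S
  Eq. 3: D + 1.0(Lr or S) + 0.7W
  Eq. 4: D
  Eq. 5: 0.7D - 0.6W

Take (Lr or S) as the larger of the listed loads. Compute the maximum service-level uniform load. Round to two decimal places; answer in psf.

175.40 psf

(R or S or Lr) → Lr = 67 psf; (Lr or S) → Lr = 67 psf.
Eq. 1: 1.0(72) + 1.0(14) + 0.6(67) = 126.20
Eq. 2: 1.0(72) + 0.6(67) + 0.6(66) = 151.80
Eq. 3: 1.0(72) + 1.0(67) + 0.7(52) = 175.40
Eq. 4: 1.0(72) = 72.00
Eq. 5: 0.7(72) - 0.6(52) = 19.20
Combination 3 governs: q = 175.40 psf.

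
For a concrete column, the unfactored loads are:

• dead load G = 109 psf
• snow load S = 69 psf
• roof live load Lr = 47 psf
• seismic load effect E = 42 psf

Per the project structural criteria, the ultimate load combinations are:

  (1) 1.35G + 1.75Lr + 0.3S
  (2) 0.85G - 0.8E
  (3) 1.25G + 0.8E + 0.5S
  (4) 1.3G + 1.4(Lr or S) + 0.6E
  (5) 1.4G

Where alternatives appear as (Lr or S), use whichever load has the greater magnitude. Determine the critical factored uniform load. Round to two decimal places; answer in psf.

263.50 psf

(Lr or S) → S = 69 psf.
(1) 1.35(109) + 1.75(47) + 0.3(69) = 147.15 + 82.25 + 20.70 = 250.10
(2) 0.85(109) - 0.8(42) = 92.65 - 33.60 = 59.05
(3) 1.25(109) + 0.8(42) + 0.5(69) = 136.25 + 33.60 + 34.50 = 204.35
(4) 1.3(109) + 1.4(69) + 0.6(42) = 141.70 + 96.60 + 25.20 = 263.50
(5) 1.4(109) = 152.60
The controlling combination is 4, giving 263.50 psf.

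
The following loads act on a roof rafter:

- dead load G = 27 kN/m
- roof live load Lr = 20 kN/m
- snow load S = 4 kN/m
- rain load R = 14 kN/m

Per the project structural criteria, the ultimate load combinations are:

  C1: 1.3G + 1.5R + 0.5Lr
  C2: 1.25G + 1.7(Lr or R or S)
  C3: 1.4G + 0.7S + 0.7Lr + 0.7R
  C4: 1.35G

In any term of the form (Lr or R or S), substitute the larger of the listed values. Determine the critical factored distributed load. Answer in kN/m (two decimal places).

(Lr or R or S) → Lr = 20 kN/m.
C1: 1.3(27) + 1.5(14) + 0.5(20) = 66.10
C2: 1.25(27) + 1.7(20) = 67.75
C3: 1.4(27) + 0.7(4) + 0.7(20) + 0.7(14) = 64.40
C4: 1.35(27) = 36.45
Combination 2 governs: w_u = 67.75 kN/m.

67.75 kN/m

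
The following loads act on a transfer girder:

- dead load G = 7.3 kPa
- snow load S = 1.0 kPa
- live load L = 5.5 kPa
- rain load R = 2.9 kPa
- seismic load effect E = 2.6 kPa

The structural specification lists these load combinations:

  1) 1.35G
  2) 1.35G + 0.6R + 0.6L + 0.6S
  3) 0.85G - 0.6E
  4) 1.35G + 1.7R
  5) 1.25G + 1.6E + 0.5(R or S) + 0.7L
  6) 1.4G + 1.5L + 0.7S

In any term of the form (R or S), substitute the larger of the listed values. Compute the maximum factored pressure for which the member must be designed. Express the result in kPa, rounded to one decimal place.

(R or S) → R = 2.9 kPa.
1) 1.35(7.3) = 9.9
2) 1.35(7.3) + 0.6(2.9) + 0.6(5.5) + 0.6(1.0) = 9.9 + 1.7 + 3.3 + 0.6 = 15.5
3) 0.85(7.3) - 0.6(2.6) = 6.2 - 1.6 = 4.6
4) 1.35(7.3) + 1.7(2.9) = 9.9 + 4.9 = 14.8
5) 1.25(7.3) + 1.6(2.6) + 0.5(2.9) + 0.7(5.5) = 18.6
6) 1.4(7.3) + 1.5(5.5) + 0.7(1.0) = 10.2 + 8.3 + 0.7 = 19.2
The controlling combination is 6, giving 19.2 kPa.

19.2 kPa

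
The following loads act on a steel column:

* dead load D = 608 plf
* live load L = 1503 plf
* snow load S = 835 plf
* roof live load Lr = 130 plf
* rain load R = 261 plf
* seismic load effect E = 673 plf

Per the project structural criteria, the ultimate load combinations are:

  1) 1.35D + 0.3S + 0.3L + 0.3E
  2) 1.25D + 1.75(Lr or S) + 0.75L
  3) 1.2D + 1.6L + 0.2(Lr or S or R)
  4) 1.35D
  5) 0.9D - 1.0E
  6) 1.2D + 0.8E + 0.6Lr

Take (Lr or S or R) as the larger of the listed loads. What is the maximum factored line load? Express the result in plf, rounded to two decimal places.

(Lr or S) → S = 835 plf; (Lr or S or R) → S = 835 plf.
1) 1.35(608) + 0.3(835) + 0.3(1503) + 0.3(673) = 820.80 + 250.50 + 450.90 + 201.90 = 1724.10
2) 1.25(608) + 1.75(835) + 0.75(1503) = 760.00 + 1461.25 + 1127.25 = 3348.50
3) 1.2(608) + 1.6(1503) + 0.2(835) = 729.60 + 2404.80 + 167.00 = 3301.40
4) 1.35(608) = 820.80
5) 0.9(608) - 1.0(673) = 547.20 - 673.00 = -125.80
6) 1.2(608) + 0.8(673) + 0.6(130) = 729.60 + 538.40 + 78.00 = 1346.00
The controlling combination is 2, giving 3348.50 plf.

3348.50 plf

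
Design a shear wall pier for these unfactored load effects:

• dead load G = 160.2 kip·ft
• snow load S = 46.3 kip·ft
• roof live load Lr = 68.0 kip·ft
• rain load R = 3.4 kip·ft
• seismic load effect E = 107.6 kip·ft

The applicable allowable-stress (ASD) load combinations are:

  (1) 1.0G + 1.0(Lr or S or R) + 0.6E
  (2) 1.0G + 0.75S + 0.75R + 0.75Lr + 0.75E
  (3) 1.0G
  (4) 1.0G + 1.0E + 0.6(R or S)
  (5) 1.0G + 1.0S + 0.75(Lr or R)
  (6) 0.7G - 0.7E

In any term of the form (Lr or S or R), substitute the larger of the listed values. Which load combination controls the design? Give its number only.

Combination 2

(Lr or S or R) → Lr = 68.0 kip·ft; (R or S) → S = 46.3 kip·ft; (Lr or R) → Lr = 68.0 kip·ft.
(1) 1.0(160.2) + 1.0(68.0) + 0.6(107.6) = 160.20 + 68.00 + 64.56 = 292.76
(2) 1.0(160.2) + 0.75(46.3) + 0.75(3.4) + 0.75(68.0) + 0.75(107.6) = 160.20 + 34.73 + 2.55 + 51.00 + 80.70 = 329.18
(3) 1.0(160.2) = 160.20
(4) 1.0(160.2) + 1.0(107.6) + 0.6(46.3) = 160.20 + 107.60 + 27.78 = 295.58
(5) 1.0(160.2) + 1.0(46.3) + 0.75(68.0) = 160.20 + 46.30 + 51.00 = 257.50
(6) 0.7(160.2) - 0.7(107.6) = 112.14 - 75.32 = 36.82
The largest value is 329.18 kip·ft from combination 2.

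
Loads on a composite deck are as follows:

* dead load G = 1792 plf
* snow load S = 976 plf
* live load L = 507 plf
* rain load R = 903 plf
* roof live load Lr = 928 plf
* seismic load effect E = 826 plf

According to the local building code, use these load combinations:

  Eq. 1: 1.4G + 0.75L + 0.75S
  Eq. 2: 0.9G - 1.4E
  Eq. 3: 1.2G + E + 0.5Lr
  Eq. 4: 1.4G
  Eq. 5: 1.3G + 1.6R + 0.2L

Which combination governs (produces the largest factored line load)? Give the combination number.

Combination 5

Eq. 1: 1.4(1792) + 0.75(507) + 0.75(976) = 2508.8 + 380.3 + 732.0 = 3621.1
Eq. 2: 0.9(1792) - 1.4(826) = 1612.8 - 1156.4 = 456.4
Eq. 3: 1.2(1792) + 1.0(826) + 0.5(928) = 2150.4 + 826.0 + 464.0 = 3440.4
Eq. 4: 1.4(1792) = 2508.8
Eq. 5: 1.3(1792) + 1.6(903) + 0.2(507) = 2329.6 + 1444.8 + 101.4 = 3875.8
The largest value is 3875.8 plf from combination 5.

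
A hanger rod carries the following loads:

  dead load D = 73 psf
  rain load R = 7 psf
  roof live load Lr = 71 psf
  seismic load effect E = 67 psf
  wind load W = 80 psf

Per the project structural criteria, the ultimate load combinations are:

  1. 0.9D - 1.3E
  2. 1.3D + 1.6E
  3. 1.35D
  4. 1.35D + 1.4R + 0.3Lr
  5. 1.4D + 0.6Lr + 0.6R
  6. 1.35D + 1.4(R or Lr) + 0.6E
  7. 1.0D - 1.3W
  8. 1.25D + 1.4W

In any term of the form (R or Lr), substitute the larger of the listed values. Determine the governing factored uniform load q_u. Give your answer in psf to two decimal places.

238.15 psf

(R or Lr) → Lr = 71 psf.
1. 0.9(73) - 1.3(67) = 65.70 - 87.10 = -21.40
2. 1.3(73) + 1.6(67) = 94.90 + 107.20 = 202.10
3. 1.35(73) = 98.55
4. 1.35(73) + 1.4(7) + 0.3(71) = 98.55 + 9.80 + 21.30 = 129.65
5. 1.4(73) + 0.6(71) + 0.6(7) = 102.20 + 42.60 + 4.20 = 149.00
6. 1.35(73) + 1.4(71) + 0.6(67) = 98.55 + 99.40 + 40.20 = 238.15
7. 1.0(73) - 1.3(80) = 73.00 - 104.00 = -31.00
8. 1.25(73) + 1.4(80) = 91.25 + 112.00 = 203.25
Combination 6 governs: q_u = 238.15 psf.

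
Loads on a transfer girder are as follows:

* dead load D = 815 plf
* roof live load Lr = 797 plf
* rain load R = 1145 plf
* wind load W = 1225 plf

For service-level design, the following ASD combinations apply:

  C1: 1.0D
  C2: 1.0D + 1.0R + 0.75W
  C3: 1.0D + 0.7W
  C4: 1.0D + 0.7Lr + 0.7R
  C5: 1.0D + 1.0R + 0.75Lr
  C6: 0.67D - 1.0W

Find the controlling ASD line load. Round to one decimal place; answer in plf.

2878.8 plf

C1: 1.0(815) = 815.0
C2: 1.0(815) + 1.0(1145) + 0.75(1225) = 815.0 + 1145.0 + 918.8 = 2878.8
C3: 1.0(815) + 0.7(1225) = 815.0 + 857.5 = 1672.5
C4: 1.0(815) + 0.7(797) + 0.7(1145) = 815.0 + 557.9 + 801.5 = 2174.4
C5: 1.0(815) + 1.0(1145) + 0.75(797) = 815.0 + 1145.0 + 597.8 = 2557.8
C6: 0.67(815) - 1.0(1225) = -679.0
The controlling combination is 2, giving 2878.8 plf.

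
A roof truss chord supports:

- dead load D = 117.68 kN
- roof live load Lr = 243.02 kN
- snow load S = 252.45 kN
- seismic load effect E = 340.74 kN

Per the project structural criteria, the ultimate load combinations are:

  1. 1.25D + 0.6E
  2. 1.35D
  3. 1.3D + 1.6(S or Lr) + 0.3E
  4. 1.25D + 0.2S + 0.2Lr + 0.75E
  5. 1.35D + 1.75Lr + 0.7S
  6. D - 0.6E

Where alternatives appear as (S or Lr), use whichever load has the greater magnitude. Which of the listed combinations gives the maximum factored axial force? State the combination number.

(S or Lr) → S = 252.45 kN.
1. 1.25(117.68) + 0.6(340.74) = 147.10 + 204.44 = 351.54
2. 1.35(117.68) = 158.87
3. 1.3(117.68) + 1.6(252.45) + 0.3(340.74) = 659.13
4. 1.25(117.68) + 0.2(252.45) + 0.2(243.02) + 0.75(340.74) = 147.10 + 50.49 + 48.60 + 255.56 = 501.75
5. 1.35(117.68) + 1.75(243.02) + 0.7(252.45) = 760.87
6. 1.0(117.68) - 0.6(340.74) = 117.68 - 204.44 = -86.76
The largest value is 760.87 kN from combination 5.

Combination 5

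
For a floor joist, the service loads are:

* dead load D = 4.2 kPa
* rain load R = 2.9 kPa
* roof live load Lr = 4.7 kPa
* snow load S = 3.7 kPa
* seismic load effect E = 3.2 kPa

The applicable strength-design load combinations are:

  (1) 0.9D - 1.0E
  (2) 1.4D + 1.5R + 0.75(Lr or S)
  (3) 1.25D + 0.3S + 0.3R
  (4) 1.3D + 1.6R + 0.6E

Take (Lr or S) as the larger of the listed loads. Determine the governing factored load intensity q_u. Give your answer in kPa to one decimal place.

(Lr or S) → Lr = 4.7 kPa.
(1) 0.9(4.2) - 1.0(3.2) = 0.6
(2) 1.4(4.2) + 1.5(2.9) + 0.75(4.7) = 13.8
(3) 1.25(4.2) + 0.3(3.7) + 0.3(2.9) = 7.2
(4) 1.3(4.2) + 1.6(2.9) + 0.6(3.2) = 12.0
The controlling combination is 2, giving 13.8 kPa.

13.8 kPa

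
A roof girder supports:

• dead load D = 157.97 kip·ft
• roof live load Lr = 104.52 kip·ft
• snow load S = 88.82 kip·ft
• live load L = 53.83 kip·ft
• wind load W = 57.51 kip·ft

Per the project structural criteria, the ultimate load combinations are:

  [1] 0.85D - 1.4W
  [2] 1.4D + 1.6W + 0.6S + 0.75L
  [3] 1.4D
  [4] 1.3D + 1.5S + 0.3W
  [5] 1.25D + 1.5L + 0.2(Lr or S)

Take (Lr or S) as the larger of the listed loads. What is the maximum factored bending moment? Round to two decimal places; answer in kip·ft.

(Lr or S) → Lr = 104.52 kip·ft.
[1] 0.85(157.97) - 1.4(57.51) = 53.76
[2] 1.4(157.97) + 1.6(57.51) + 0.6(88.82) + 0.75(53.83) = 406.84
[3] 1.4(157.97) = 221.16
[4] 1.3(157.97) + 1.5(88.82) + 0.3(57.51) = 355.84
[5] 1.25(157.97) + 1.5(53.83) + 0.2(104.52) = 299.11
Maximum is from combination 2.

406.84 kip·ft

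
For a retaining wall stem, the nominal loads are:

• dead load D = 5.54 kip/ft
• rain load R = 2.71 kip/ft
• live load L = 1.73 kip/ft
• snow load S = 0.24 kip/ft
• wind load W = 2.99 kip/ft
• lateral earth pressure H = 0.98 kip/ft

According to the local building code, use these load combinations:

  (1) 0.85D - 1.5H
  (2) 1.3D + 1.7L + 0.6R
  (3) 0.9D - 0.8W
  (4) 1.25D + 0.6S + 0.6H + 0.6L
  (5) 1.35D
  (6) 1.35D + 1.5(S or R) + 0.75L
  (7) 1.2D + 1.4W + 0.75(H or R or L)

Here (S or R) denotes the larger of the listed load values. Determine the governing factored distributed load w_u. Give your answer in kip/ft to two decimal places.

12.87 kip/ft

(S or R) → R = 2.71 kip/ft; (H or R or L) → R = 2.71 kip/ft.
(1) 0.85(5.54) - 1.5(0.98) = 3.24
(2) 1.3(5.54) + 1.7(1.73) + 0.6(2.71) = 11.77
(3) 0.9(5.54) - 0.8(2.99) = 2.59
(4) 1.25(5.54) + 0.6(0.24) + 0.6(0.98) + 0.6(1.73) = 8.70
(5) 1.35(5.54) = 7.48
(6) 1.35(5.54) + 1.5(2.71) + 0.75(1.73) = 12.84
(7) 1.2(5.54) + 1.4(2.99) + 0.75(2.71) = 12.87
Maximum is from combination 7.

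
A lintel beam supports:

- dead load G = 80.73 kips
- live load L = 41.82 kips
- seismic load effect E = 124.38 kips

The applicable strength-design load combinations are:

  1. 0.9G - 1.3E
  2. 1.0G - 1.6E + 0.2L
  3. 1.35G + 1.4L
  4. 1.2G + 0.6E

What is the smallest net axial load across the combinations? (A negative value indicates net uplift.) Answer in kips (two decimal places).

1. 0.9(80.73) - 1.3(124.38) = -89.04
2. 1.0(80.73) - 1.6(124.38) + 0.2(41.82) = -109.91
3. 1.35(80.73) + 1.4(41.82) = 167.53
4. 1.2(80.73) + 0.6(124.38) = 171.50
Combination 2 gives the minimum: -109.91 kips.

-109.91 kips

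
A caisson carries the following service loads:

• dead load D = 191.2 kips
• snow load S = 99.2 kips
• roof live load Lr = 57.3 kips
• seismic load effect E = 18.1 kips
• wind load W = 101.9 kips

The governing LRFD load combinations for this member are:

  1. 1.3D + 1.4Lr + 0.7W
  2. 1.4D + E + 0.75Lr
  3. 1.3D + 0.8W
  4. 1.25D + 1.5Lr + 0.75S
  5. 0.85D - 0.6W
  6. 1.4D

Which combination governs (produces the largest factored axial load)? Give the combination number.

Combination 1

1. 1.3(191.2) + 1.4(57.3) + 0.7(101.9) = 400.11
2. 1.4(191.2) + 1.0(18.1) + 0.75(57.3) = 328.76
3. 1.3(191.2) + 0.8(101.9) = 330.08
4. 1.25(191.2) + 1.5(57.3) + 0.75(99.2) = 399.35
5. 0.85(191.2) - 0.6(101.9) = 101.38
6. 1.4(191.2) = 267.68
The largest value is 400.11 kips from combination 1.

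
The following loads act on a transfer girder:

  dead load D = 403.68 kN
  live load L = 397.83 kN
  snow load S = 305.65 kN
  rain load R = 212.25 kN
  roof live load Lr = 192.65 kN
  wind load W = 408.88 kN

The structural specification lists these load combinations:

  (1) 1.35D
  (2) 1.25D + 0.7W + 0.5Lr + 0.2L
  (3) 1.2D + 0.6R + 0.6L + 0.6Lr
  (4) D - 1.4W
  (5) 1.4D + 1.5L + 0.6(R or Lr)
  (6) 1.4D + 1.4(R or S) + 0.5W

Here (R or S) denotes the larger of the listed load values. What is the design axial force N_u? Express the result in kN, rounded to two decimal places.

(R or Lr) → R = 212.25 kN; (R or S) → S = 305.65 kN.
(1) 1.35(403.68) = 544.97
(2) 1.25(403.68) + 0.7(408.88) + 0.5(192.65) + 0.2(397.83) = 966.71
(3) 1.2(403.68) + 0.6(212.25) + 0.6(397.83) + 0.6(192.65) = 966.05
(4) 1.0(403.68) - 1.4(408.88) = 403.68 - 572.43 = -168.75
(5) 1.4(403.68) + 1.5(397.83) + 0.6(212.25) = 565.15 + 596.75 + 127.35 = 1289.25
(6) 1.4(403.68) + 1.4(305.65) + 0.5(408.88) = 565.15 + 427.91 + 204.44 = 1197.50
Combination 5 governs: N_u = 1289.25 kN.

1289.25 kN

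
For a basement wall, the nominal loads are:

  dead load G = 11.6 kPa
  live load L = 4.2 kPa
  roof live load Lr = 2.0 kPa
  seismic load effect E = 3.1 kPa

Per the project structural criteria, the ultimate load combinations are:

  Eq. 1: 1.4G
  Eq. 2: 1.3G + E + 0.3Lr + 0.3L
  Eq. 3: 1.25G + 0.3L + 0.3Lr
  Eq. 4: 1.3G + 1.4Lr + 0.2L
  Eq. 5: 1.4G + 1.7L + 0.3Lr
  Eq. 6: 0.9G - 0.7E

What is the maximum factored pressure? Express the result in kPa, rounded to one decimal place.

24.0 kPa

Eq. 1: 1.4(11.6) = 16.2
Eq. 2: 1.3(11.6) + 1.0(3.1) + 0.3(2.0) + 0.3(4.2) = 20.0
Eq. 3: 1.25(11.6) + 0.3(4.2) + 0.3(2.0) = 14.5 + 1.3 + 0.6 = 16.4
Eq. 4: 1.3(11.6) + 1.4(2.0) + 0.2(4.2) = 15.1 + 2.8 + 0.8 = 18.7
Eq. 5: 1.4(11.6) + 1.7(4.2) + 0.3(2.0) = 24.0
Eq. 6: 0.9(11.6) - 0.7(3.1) = 8.3
Combination 5 governs: p_u = 24.0 kPa.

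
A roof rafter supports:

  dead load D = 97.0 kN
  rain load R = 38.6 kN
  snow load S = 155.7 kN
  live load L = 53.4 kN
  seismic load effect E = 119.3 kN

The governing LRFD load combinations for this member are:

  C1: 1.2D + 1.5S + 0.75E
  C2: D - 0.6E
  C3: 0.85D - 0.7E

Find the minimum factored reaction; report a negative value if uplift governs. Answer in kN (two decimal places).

C1: 1.2(97.0) + 1.5(155.7) + 0.75(119.3) = 116.40 + 233.55 + 89.48 = 439.43
C2: 1.0(97.0) - 0.6(119.3) = 97.00 - 71.58 = 25.42
C3: 0.85(97.0) - 0.7(119.3) = 82.45 - 83.51 = -1.06
Combination 3 gives the minimum: -1.06 kN.

-1.06 kN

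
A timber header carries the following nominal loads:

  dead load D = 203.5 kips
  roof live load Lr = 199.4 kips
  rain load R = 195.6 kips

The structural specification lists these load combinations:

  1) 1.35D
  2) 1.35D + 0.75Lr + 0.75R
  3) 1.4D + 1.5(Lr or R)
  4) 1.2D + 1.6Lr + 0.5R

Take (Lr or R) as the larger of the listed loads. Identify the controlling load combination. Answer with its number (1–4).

(Lr or R) → Lr = 199.4 kips.
1) 1.35(203.5) = 274.73
2) 1.35(203.5) + 0.75(199.4) + 0.75(195.6) = 274.73 + 149.55 + 146.70 = 570.98
3) 1.4(203.5) + 1.5(199.4) = 284.90 + 299.10 = 584.00
4) 1.2(203.5) + 1.6(199.4) + 0.5(195.6) = 244.20 + 319.04 + 97.80 = 661.04
The largest value is 661.04 kips from combination 4.

Combination 4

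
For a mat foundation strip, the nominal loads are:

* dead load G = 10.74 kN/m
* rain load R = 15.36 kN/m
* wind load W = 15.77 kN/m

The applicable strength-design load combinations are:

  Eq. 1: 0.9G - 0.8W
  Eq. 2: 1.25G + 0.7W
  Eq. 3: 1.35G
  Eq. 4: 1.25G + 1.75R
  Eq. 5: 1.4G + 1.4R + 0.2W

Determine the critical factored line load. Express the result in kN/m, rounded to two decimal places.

40.31 kN/m

Eq. 1: 0.9(10.74) - 0.8(15.77) = -2.95
Eq. 2: 1.25(10.74) + 0.7(15.77) = 24.46
Eq. 3: 1.35(10.74) = 14.50
Eq. 4: 1.25(10.74) + 1.75(15.36) = 40.31
Eq. 5: 1.4(10.74) + 1.4(15.36) + 0.2(15.77) = 39.69
Maximum is from combination 4.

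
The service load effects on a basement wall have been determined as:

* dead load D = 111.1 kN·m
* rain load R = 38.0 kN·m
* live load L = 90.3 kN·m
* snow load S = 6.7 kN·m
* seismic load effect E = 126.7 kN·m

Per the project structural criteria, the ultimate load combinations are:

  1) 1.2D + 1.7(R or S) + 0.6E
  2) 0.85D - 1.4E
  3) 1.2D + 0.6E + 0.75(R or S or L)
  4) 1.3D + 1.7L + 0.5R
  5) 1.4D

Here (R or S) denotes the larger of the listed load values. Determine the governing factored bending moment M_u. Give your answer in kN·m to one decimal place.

(R or S) → R = 38.0 kN·m; (R or S or L) → L = 90.3 kN·m.
1) 1.2(111.1) + 1.7(38.0) + 0.6(126.7) = 133.3 + 64.6 + 76.0 = 273.9
2) 0.85(111.1) - 1.4(126.7) = -82.9
3) 1.2(111.1) + 0.6(126.7) + 0.75(90.3) = 277.1
4) 1.3(111.1) + 1.7(90.3) + 0.5(38.0) = 144.4 + 153.5 + 19.0 = 316.9
5) 1.4(111.1) = 155.5
The controlling combination is 4, giving 316.9 kN·m.

316.9 kN·m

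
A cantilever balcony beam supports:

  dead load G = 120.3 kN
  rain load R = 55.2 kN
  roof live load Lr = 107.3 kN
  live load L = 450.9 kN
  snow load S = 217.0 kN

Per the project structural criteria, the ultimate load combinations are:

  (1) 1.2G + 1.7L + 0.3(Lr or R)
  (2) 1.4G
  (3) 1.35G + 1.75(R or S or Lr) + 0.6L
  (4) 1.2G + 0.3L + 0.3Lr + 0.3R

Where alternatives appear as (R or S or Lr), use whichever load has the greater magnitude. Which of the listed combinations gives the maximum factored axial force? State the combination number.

(Lr or R) → Lr = 107.3 kN; (R or S or Lr) → S = 217.0 kN.
(1) 1.2(120.3) + 1.7(450.9) + 0.3(107.3) = 144.4 + 766.5 + 32.2 = 943.1
(2) 1.4(120.3) = 168.4
(3) 1.35(120.3) + 1.75(217.0) + 0.6(450.9) = 162.4 + 379.8 + 270.5 = 812.7
(4) 1.2(120.3) + 0.3(450.9) + 0.3(107.3) + 0.3(55.2) = 328.4
The largest value is 943.1 kN from combination 1.

Combination 1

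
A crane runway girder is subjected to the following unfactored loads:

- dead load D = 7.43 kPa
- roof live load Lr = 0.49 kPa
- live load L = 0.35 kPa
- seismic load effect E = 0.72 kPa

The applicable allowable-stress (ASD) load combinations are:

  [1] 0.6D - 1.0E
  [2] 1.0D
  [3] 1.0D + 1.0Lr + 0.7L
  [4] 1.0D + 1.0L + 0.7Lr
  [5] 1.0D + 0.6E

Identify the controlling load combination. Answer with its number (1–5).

[1] 0.6(7.43) - 1.0(0.72) = 3.74
[2] 1.0(7.43) = 7.43
[3] 1.0(7.43) + 1.0(0.49) + 0.7(0.35) = 8.17
[4] 1.0(7.43) + 1.0(0.35) + 0.7(0.49) = 8.12
[5] 1.0(7.43) + 0.6(0.72) = 7.86
The largest value is 8.17 kPa from combination 3.

Combination 3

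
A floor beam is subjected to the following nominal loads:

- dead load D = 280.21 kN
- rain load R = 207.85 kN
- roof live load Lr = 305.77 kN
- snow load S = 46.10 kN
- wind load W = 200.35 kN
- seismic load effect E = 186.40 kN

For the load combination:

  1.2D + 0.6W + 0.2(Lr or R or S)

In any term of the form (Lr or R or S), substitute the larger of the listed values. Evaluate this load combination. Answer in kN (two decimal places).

517.62 kN

(Lr or R or S) → Lr = 305.77 kN.
1.2(280.21) + 0.6(200.35) + 0.2(305.77) = 517.62
N_u = 517.62 kN.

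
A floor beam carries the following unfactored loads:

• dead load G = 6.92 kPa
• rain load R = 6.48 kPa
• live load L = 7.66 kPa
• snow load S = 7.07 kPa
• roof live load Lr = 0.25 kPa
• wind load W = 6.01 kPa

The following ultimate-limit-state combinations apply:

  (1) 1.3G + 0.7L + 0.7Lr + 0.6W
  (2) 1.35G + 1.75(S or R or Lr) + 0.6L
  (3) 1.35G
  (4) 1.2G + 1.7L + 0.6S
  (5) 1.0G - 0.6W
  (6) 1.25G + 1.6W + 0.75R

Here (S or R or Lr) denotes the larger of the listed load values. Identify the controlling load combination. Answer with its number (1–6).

Combination 2

(S or R or Lr) → S = 7.07 kPa.
(1) 1.3(6.92) + 0.7(7.66) + 0.7(0.25) + 0.6(6.01) = 18.14
(2) 1.35(6.92) + 1.75(7.07) + 0.6(7.66) = 26.31
(3) 1.35(6.92) = 9.34
(4) 1.2(6.92) + 1.7(7.66) + 0.6(7.07) = 25.57
(5) 1.0(6.92) - 0.6(6.01) = 3.31
(6) 1.25(6.92) + 1.6(6.01) + 0.75(6.48) = 23.13
The largest value is 26.31 kPa from combination 2.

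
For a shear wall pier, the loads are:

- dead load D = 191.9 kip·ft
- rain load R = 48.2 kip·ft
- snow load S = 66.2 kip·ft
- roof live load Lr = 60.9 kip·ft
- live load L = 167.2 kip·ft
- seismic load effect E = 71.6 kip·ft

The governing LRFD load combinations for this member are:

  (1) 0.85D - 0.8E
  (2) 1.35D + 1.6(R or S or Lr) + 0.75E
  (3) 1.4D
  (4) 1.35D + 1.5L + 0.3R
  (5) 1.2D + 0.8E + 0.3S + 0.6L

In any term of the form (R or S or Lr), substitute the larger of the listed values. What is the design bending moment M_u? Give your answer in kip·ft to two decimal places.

524.33 kip·ft

(R or S or Lr) → S = 66.2 kip·ft.
(1) 0.85(191.9) - 0.8(71.6) = 105.84
(2) 1.35(191.9) + 1.6(66.2) + 0.75(71.6) = 418.69
(3) 1.4(191.9) = 268.66
(4) 1.35(191.9) + 1.5(167.2) + 0.3(48.2) = 524.33
(5) 1.2(191.9) + 0.8(71.6) + 0.3(66.2) + 0.6(167.2) = 407.74
The controlling combination is 4, giving 524.33 kip·ft.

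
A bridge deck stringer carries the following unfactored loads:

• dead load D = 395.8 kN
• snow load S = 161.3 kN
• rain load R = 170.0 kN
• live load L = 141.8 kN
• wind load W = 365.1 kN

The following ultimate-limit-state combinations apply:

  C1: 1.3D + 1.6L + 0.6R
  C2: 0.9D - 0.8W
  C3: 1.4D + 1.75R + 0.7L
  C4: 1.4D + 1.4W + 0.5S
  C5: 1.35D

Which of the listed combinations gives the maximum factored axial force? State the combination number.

C1: 1.3(395.8) + 1.6(141.8) + 0.6(170.0) = 514.5 + 226.9 + 102.0 = 843.4
C2: 0.9(395.8) - 0.8(365.1) = 356.2 - 292.1 = 64.1
C3: 1.4(395.8) + 1.75(170.0) + 0.7(141.8) = 554.1 + 297.5 + 99.3 = 950.9
C4: 1.4(395.8) + 1.4(365.1) + 0.5(161.3) = 554.1 + 511.1 + 80.7 = 1145.9
C5: 1.35(395.8) = 534.3
The largest value is 1145.9 kN from combination 4.

Combination 4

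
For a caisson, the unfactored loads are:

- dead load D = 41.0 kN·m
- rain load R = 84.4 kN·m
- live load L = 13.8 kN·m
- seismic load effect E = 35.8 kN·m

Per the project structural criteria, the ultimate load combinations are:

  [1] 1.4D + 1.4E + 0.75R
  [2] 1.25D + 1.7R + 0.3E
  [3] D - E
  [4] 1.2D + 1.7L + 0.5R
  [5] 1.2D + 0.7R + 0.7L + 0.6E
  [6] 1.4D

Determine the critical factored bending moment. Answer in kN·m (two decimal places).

205.47 kN·m

[1] 1.4(41.0) + 1.4(35.8) + 0.75(84.4) = 57.40 + 50.12 + 63.30 = 170.82
[2] 1.25(41.0) + 1.7(84.4) + 0.3(35.8) = 51.25 + 143.48 + 10.74 = 205.47
[3] 1.0(41.0) - 1.0(35.8) = 41.00 - 35.80 = 5.20
[4] 1.2(41.0) + 1.7(13.8) + 0.5(84.4) = 49.20 + 23.46 + 42.20 = 114.86
[5] 1.2(41.0) + 0.7(84.4) + 0.7(13.8) + 0.6(35.8) = 49.20 + 59.08 + 9.66 + 21.48 = 139.42
[6] 1.4(41.0) = 57.40
Maximum is from combination 2.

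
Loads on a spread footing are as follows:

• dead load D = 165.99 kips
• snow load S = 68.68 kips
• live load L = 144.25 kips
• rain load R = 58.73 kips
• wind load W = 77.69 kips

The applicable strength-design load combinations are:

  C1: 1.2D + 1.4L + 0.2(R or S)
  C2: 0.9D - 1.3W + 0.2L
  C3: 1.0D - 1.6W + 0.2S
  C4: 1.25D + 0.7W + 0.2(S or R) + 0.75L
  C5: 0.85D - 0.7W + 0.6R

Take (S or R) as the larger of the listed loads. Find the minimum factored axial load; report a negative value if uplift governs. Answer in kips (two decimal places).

(R or S) → S = 68.68 kips; (S or R) → S = 68.68 kips.
C1: 1.2(165.99) + 1.4(144.25) + 0.2(68.68) = 414.87
C2: 0.9(165.99) - 1.3(77.69) + 0.2(144.25) = 149.39 - 101.00 + 28.85 = 77.24
C3: 1.0(165.99) - 1.6(77.69) + 0.2(68.68) = 55.42
C4: 1.25(165.99) + 0.7(77.69) + 0.2(68.68) + 0.75(144.25) = 383.79
C5: 0.85(165.99) - 0.7(77.69) + 0.6(58.73) = 141.09 - 54.38 + 35.24 = 121.95
Combination 3 gives the minimum: 55.42 kips.

55.42 kips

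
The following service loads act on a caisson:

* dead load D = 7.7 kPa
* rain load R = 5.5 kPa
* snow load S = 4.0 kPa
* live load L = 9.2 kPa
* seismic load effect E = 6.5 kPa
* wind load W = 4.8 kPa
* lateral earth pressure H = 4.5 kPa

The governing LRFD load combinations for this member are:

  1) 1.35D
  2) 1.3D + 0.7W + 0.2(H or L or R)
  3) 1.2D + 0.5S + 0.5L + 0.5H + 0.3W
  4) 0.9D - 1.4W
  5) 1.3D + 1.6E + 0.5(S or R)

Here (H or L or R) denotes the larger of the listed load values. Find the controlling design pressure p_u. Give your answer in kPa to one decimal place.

(H or L or R) → L = 9.2 kPa; (S or R) → R = 5.5 kPa.
1) 1.35(7.7) = 10.4
2) 1.3(7.7) + 0.7(4.8) + 0.2(9.2) = 10.0 + 3.4 + 1.8 = 15.2
3) 1.2(7.7) + 0.5(4.0) + 0.5(9.2) + 0.5(4.5) + 0.3(4.8) = 9.2 + 2.0 + 4.6 + 2.3 + 1.4 = 19.5
4) 0.9(7.7) - 1.4(4.8) = 6.9 - 6.7 = 0.2
5) 1.3(7.7) + 1.6(6.5) + 0.5(5.5) = 10.0 + 10.4 + 2.8 = 23.2
Maximum is from combination 5.

23.2 kPa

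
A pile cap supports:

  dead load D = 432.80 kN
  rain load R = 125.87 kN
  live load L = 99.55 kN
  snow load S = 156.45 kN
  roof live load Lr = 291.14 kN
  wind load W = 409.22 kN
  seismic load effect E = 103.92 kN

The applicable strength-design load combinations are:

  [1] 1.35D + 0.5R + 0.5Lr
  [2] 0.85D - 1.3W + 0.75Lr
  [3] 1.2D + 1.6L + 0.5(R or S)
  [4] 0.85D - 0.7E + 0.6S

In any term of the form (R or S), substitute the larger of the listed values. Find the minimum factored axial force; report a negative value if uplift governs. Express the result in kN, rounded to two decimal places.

(R or S) → S = 156.45 kN.
[1] 1.35(432.80) + 0.5(125.87) + 0.5(291.14) = 584.28 + 62.94 + 145.57 = 792.79
[2] 0.85(432.80) - 1.3(409.22) + 0.75(291.14) = 367.88 - 531.99 + 218.36 = 54.25
[3] 1.2(432.80) + 1.6(99.55) + 0.5(156.45) = 519.36 + 159.28 + 78.23 = 756.87
[4] 0.85(432.80) - 0.7(103.92) + 0.6(156.45) = 367.88 - 72.74 + 93.87 = 389.01
Combination 2 gives the minimum: 54.25 kN.

54.25 kN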